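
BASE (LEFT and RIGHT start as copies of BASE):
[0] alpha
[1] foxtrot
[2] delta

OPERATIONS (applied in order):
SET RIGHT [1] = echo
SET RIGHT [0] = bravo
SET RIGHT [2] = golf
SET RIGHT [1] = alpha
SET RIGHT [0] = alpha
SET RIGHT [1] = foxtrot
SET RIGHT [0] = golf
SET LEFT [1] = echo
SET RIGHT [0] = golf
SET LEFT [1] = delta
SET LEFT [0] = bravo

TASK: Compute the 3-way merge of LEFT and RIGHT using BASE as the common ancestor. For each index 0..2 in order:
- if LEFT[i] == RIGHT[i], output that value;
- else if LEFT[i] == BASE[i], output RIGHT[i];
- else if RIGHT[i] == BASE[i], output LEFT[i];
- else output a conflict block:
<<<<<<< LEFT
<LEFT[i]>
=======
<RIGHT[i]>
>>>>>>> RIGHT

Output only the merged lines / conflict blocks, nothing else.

Answer: <<<<<<< LEFT
bravo
=======
golf
>>>>>>> RIGHT
delta
golf

Derivation:
Final LEFT:  [bravo, delta, delta]
Final RIGHT: [golf, foxtrot, golf]
i=0: BASE=alpha L=bravo R=golf all differ -> CONFLICT
i=1: L=delta, R=foxtrot=BASE -> take LEFT -> delta
i=2: L=delta=BASE, R=golf -> take RIGHT -> golf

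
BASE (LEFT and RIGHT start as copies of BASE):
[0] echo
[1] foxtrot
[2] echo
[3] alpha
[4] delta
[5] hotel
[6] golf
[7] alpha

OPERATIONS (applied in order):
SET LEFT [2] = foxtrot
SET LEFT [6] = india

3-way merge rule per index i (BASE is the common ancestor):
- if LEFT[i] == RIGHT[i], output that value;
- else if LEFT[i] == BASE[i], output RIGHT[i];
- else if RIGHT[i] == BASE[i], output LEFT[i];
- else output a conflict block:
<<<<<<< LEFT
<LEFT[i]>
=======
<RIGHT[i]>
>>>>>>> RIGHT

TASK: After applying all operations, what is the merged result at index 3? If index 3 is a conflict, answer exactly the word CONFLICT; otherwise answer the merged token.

Answer: alpha

Derivation:
Final LEFT:  [echo, foxtrot, foxtrot, alpha, delta, hotel, india, alpha]
Final RIGHT: [echo, foxtrot, echo, alpha, delta, hotel, golf, alpha]
i=0: L=echo R=echo -> agree -> echo
i=1: L=foxtrot R=foxtrot -> agree -> foxtrot
i=2: L=foxtrot, R=echo=BASE -> take LEFT -> foxtrot
i=3: L=alpha R=alpha -> agree -> alpha
i=4: L=delta R=delta -> agree -> delta
i=5: L=hotel R=hotel -> agree -> hotel
i=6: L=india, R=golf=BASE -> take LEFT -> india
i=7: L=alpha R=alpha -> agree -> alpha
Index 3 -> alpha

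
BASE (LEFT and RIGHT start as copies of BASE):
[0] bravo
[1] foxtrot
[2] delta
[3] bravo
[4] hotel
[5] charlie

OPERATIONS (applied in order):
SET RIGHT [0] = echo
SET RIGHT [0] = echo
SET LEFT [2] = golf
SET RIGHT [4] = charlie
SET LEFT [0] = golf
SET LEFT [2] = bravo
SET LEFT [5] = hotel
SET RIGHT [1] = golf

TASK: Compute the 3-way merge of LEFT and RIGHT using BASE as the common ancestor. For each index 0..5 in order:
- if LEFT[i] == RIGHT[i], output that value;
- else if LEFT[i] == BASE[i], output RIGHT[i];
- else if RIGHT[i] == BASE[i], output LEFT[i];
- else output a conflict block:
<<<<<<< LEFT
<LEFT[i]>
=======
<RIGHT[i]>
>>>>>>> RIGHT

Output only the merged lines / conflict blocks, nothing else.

Final LEFT:  [golf, foxtrot, bravo, bravo, hotel, hotel]
Final RIGHT: [echo, golf, delta, bravo, charlie, charlie]
i=0: BASE=bravo L=golf R=echo all differ -> CONFLICT
i=1: L=foxtrot=BASE, R=golf -> take RIGHT -> golf
i=2: L=bravo, R=delta=BASE -> take LEFT -> bravo
i=3: L=bravo R=bravo -> agree -> bravo
i=4: L=hotel=BASE, R=charlie -> take RIGHT -> charlie
i=5: L=hotel, R=charlie=BASE -> take LEFT -> hotel

Answer: <<<<<<< LEFT
golf
=======
echo
>>>>>>> RIGHT
golf
bravo
bravo
charlie
hotel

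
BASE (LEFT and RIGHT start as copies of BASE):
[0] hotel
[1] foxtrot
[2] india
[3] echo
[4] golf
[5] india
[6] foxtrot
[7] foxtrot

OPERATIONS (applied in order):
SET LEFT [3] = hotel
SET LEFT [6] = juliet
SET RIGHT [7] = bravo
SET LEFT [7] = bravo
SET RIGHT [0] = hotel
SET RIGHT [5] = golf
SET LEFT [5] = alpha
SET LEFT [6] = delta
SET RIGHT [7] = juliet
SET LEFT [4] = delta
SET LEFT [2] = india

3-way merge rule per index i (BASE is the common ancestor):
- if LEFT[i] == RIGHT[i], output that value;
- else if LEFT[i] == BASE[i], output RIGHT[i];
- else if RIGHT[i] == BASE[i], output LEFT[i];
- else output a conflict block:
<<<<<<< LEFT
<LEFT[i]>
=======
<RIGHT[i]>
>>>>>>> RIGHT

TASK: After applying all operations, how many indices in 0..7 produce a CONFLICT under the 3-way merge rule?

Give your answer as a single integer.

Final LEFT:  [hotel, foxtrot, india, hotel, delta, alpha, delta, bravo]
Final RIGHT: [hotel, foxtrot, india, echo, golf, golf, foxtrot, juliet]
i=0: L=hotel R=hotel -> agree -> hotel
i=1: L=foxtrot R=foxtrot -> agree -> foxtrot
i=2: L=india R=india -> agree -> india
i=3: L=hotel, R=echo=BASE -> take LEFT -> hotel
i=4: L=delta, R=golf=BASE -> take LEFT -> delta
i=5: BASE=india L=alpha R=golf all differ -> CONFLICT
i=6: L=delta, R=foxtrot=BASE -> take LEFT -> delta
i=7: BASE=foxtrot L=bravo R=juliet all differ -> CONFLICT
Conflict count: 2

Answer: 2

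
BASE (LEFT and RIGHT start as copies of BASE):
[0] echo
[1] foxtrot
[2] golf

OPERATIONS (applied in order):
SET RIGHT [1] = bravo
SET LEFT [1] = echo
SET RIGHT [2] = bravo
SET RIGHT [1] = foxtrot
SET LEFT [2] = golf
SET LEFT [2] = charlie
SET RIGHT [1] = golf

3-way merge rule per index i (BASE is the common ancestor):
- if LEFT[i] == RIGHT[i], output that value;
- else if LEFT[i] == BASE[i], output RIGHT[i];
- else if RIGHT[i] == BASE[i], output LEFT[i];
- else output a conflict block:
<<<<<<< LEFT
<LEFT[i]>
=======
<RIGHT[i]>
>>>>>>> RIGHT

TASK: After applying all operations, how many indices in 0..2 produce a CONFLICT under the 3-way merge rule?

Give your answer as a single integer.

Answer: 2

Derivation:
Final LEFT:  [echo, echo, charlie]
Final RIGHT: [echo, golf, bravo]
i=0: L=echo R=echo -> agree -> echo
i=1: BASE=foxtrot L=echo R=golf all differ -> CONFLICT
i=2: BASE=golf L=charlie R=bravo all differ -> CONFLICT
Conflict count: 2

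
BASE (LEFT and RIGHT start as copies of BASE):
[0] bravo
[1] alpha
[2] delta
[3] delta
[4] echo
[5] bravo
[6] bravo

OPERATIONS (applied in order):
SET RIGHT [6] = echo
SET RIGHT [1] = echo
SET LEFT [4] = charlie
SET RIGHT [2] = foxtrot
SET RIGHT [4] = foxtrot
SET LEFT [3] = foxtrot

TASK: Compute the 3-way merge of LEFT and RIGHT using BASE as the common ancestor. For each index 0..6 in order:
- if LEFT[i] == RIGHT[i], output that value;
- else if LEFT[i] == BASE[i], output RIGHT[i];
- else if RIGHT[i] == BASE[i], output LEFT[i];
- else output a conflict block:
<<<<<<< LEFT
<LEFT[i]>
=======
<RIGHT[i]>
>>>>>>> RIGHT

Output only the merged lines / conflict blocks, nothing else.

Final LEFT:  [bravo, alpha, delta, foxtrot, charlie, bravo, bravo]
Final RIGHT: [bravo, echo, foxtrot, delta, foxtrot, bravo, echo]
i=0: L=bravo R=bravo -> agree -> bravo
i=1: L=alpha=BASE, R=echo -> take RIGHT -> echo
i=2: L=delta=BASE, R=foxtrot -> take RIGHT -> foxtrot
i=3: L=foxtrot, R=delta=BASE -> take LEFT -> foxtrot
i=4: BASE=echo L=charlie R=foxtrot all differ -> CONFLICT
i=5: L=bravo R=bravo -> agree -> bravo
i=6: L=bravo=BASE, R=echo -> take RIGHT -> echo

Answer: bravo
echo
foxtrot
foxtrot
<<<<<<< LEFT
charlie
=======
foxtrot
>>>>>>> RIGHT
bravo
echo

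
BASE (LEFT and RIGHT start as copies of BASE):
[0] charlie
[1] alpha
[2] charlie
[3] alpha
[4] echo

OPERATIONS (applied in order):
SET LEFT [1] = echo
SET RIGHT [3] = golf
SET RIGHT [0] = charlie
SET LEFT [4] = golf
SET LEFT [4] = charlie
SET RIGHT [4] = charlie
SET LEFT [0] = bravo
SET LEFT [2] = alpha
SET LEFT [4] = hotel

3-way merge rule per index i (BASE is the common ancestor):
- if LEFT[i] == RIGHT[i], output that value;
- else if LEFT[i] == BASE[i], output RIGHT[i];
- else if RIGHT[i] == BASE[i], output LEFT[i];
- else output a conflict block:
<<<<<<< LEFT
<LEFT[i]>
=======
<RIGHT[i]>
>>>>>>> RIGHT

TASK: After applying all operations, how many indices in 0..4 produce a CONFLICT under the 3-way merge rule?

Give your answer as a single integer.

Answer: 1

Derivation:
Final LEFT:  [bravo, echo, alpha, alpha, hotel]
Final RIGHT: [charlie, alpha, charlie, golf, charlie]
i=0: L=bravo, R=charlie=BASE -> take LEFT -> bravo
i=1: L=echo, R=alpha=BASE -> take LEFT -> echo
i=2: L=alpha, R=charlie=BASE -> take LEFT -> alpha
i=3: L=alpha=BASE, R=golf -> take RIGHT -> golf
i=4: BASE=echo L=hotel R=charlie all differ -> CONFLICT
Conflict count: 1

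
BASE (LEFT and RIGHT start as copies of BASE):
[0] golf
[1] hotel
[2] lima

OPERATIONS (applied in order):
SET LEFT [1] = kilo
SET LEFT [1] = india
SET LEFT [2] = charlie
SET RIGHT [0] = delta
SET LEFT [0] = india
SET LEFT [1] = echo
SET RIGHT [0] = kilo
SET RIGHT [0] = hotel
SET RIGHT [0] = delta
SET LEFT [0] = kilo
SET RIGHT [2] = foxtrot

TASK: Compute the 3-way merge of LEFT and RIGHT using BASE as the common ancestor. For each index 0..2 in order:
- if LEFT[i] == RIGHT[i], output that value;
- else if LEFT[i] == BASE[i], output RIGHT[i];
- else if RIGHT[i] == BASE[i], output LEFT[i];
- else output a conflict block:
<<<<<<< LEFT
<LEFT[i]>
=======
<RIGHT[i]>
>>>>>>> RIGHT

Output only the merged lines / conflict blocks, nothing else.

Final LEFT:  [kilo, echo, charlie]
Final RIGHT: [delta, hotel, foxtrot]
i=0: BASE=golf L=kilo R=delta all differ -> CONFLICT
i=1: L=echo, R=hotel=BASE -> take LEFT -> echo
i=2: BASE=lima L=charlie R=foxtrot all differ -> CONFLICT

Answer: <<<<<<< LEFT
kilo
=======
delta
>>>>>>> RIGHT
echo
<<<<<<< LEFT
charlie
=======
foxtrot
>>>>>>> RIGHT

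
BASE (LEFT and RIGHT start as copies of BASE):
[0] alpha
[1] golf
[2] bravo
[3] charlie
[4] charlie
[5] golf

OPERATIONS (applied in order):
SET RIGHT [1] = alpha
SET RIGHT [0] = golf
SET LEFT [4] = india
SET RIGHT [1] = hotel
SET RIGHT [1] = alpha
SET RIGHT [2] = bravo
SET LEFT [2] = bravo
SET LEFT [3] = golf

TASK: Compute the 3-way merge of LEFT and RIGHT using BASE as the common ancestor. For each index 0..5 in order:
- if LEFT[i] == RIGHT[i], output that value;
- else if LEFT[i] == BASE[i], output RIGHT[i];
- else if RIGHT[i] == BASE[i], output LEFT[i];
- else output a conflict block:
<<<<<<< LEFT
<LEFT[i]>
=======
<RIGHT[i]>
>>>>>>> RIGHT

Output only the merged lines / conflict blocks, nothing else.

Answer: golf
alpha
bravo
golf
india
golf

Derivation:
Final LEFT:  [alpha, golf, bravo, golf, india, golf]
Final RIGHT: [golf, alpha, bravo, charlie, charlie, golf]
i=0: L=alpha=BASE, R=golf -> take RIGHT -> golf
i=1: L=golf=BASE, R=alpha -> take RIGHT -> alpha
i=2: L=bravo R=bravo -> agree -> bravo
i=3: L=golf, R=charlie=BASE -> take LEFT -> golf
i=4: L=india, R=charlie=BASE -> take LEFT -> india
i=5: L=golf R=golf -> agree -> golf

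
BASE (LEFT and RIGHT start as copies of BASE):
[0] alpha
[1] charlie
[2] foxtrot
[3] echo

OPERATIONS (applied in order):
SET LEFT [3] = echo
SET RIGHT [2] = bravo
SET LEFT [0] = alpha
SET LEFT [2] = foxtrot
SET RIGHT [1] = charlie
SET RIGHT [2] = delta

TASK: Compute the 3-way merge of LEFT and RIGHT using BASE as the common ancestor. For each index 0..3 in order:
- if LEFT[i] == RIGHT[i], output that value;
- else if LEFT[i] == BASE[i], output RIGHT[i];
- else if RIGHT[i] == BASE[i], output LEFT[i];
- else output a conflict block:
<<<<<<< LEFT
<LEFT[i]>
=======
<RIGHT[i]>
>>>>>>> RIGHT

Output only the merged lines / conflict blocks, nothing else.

Final LEFT:  [alpha, charlie, foxtrot, echo]
Final RIGHT: [alpha, charlie, delta, echo]
i=0: L=alpha R=alpha -> agree -> alpha
i=1: L=charlie R=charlie -> agree -> charlie
i=2: L=foxtrot=BASE, R=delta -> take RIGHT -> delta
i=3: L=echo R=echo -> agree -> echo

Answer: alpha
charlie
delta
echo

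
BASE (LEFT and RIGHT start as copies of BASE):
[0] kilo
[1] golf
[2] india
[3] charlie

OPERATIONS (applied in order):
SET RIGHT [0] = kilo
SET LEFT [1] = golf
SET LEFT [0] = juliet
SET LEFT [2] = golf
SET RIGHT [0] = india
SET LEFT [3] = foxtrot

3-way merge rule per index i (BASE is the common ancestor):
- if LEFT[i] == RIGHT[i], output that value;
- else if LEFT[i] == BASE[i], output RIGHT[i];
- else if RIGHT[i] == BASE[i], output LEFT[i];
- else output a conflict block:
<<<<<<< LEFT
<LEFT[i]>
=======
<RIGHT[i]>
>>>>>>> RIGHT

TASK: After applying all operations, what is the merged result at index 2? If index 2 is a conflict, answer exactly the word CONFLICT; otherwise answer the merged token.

Answer: golf

Derivation:
Final LEFT:  [juliet, golf, golf, foxtrot]
Final RIGHT: [india, golf, india, charlie]
i=0: BASE=kilo L=juliet R=india all differ -> CONFLICT
i=1: L=golf R=golf -> agree -> golf
i=2: L=golf, R=india=BASE -> take LEFT -> golf
i=3: L=foxtrot, R=charlie=BASE -> take LEFT -> foxtrot
Index 2 -> golf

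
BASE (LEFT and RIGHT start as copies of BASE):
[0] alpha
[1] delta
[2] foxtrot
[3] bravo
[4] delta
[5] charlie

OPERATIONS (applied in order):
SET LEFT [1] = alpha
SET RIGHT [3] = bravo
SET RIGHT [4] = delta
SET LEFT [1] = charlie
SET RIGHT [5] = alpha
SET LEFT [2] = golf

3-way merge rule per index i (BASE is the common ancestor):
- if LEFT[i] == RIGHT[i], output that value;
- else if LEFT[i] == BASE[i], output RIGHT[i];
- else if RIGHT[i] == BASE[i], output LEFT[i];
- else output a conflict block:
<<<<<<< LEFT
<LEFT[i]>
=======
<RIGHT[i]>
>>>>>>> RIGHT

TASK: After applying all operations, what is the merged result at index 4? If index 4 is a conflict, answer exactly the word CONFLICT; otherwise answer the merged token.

Final LEFT:  [alpha, charlie, golf, bravo, delta, charlie]
Final RIGHT: [alpha, delta, foxtrot, bravo, delta, alpha]
i=0: L=alpha R=alpha -> agree -> alpha
i=1: L=charlie, R=delta=BASE -> take LEFT -> charlie
i=2: L=golf, R=foxtrot=BASE -> take LEFT -> golf
i=3: L=bravo R=bravo -> agree -> bravo
i=4: L=delta R=delta -> agree -> delta
i=5: L=charlie=BASE, R=alpha -> take RIGHT -> alpha
Index 4 -> delta

Answer: delta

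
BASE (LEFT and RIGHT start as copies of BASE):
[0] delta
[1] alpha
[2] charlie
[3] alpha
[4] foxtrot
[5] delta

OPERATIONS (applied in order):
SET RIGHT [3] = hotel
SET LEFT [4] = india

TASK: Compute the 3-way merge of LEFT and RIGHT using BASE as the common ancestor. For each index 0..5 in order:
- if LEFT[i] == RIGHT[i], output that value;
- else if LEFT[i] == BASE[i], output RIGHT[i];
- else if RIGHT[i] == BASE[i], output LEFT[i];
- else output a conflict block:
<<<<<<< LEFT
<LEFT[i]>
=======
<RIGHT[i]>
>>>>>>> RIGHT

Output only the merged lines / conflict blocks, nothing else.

Answer: delta
alpha
charlie
hotel
india
delta

Derivation:
Final LEFT:  [delta, alpha, charlie, alpha, india, delta]
Final RIGHT: [delta, alpha, charlie, hotel, foxtrot, delta]
i=0: L=delta R=delta -> agree -> delta
i=1: L=alpha R=alpha -> agree -> alpha
i=2: L=charlie R=charlie -> agree -> charlie
i=3: L=alpha=BASE, R=hotel -> take RIGHT -> hotel
i=4: L=india, R=foxtrot=BASE -> take LEFT -> india
i=5: L=delta R=delta -> agree -> delta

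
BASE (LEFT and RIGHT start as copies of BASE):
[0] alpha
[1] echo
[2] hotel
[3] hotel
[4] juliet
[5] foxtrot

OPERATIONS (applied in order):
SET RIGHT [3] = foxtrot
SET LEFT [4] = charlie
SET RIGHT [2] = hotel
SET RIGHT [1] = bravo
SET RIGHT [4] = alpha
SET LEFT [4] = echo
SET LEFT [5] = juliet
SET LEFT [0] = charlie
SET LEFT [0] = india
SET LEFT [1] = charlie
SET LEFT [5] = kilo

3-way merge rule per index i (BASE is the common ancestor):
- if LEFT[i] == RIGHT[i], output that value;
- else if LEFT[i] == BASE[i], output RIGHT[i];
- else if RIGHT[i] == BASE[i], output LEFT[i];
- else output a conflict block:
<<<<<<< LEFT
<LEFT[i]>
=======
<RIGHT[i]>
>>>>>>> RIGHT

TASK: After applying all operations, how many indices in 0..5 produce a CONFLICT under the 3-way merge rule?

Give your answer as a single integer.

Final LEFT:  [india, charlie, hotel, hotel, echo, kilo]
Final RIGHT: [alpha, bravo, hotel, foxtrot, alpha, foxtrot]
i=0: L=india, R=alpha=BASE -> take LEFT -> india
i=1: BASE=echo L=charlie R=bravo all differ -> CONFLICT
i=2: L=hotel R=hotel -> agree -> hotel
i=3: L=hotel=BASE, R=foxtrot -> take RIGHT -> foxtrot
i=4: BASE=juliet L=echo R=alpha all differ -> CONFLICT
i=5: L=kilo, R=foxtrot=BASE -> take LEFT -> kilo
Conflict count: 2

Answer: 2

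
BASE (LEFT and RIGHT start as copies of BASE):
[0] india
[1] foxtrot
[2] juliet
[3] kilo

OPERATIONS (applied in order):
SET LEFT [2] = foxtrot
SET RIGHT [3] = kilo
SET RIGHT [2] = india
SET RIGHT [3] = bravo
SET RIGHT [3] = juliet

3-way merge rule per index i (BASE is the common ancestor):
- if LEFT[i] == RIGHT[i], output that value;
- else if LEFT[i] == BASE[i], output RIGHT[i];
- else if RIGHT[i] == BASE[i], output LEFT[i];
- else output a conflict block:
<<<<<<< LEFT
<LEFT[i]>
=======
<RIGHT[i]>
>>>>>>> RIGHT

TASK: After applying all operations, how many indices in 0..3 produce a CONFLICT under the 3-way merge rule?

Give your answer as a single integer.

Answer: 1

Derivation:
Final LEFT:  [india, foxtrot, foxtrot, kilo]
Final RIGHT: [india, foxtrot, india, juliet]
i=0: L=india R=india -> agree -> india
i=1: L=foxtrot R=foxtrot -> agree -> foxtrot
i=2: BASE=juliet L=foxtrot R=india all differ -> CONFLICT
i=3: L=kilo=BASE, R=juliet -> take RIGHT -> juliet
Conflict count: 1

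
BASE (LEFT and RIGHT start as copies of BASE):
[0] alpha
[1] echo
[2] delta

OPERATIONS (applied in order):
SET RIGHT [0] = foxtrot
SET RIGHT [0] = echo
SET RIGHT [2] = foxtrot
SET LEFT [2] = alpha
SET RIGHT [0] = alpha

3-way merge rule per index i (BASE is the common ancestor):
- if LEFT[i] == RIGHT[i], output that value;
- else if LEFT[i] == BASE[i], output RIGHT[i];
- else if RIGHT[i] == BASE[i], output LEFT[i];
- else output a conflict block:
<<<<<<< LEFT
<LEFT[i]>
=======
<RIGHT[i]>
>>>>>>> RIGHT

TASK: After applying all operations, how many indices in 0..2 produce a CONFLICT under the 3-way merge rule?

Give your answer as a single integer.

Answer: 1

Derivation:
Final LEFT:  [alpha, echo, alpha]
Final RIGHT: [alpha, echo, foxtrot]
i=0: L=alpha R=alpha -> agree -> alpha
i=1: L=echo R=echo -> agree -> echo
i=2: BASE=delta L=alpha R=foxtrot all differ -> CONFLICT
Conflict count: 1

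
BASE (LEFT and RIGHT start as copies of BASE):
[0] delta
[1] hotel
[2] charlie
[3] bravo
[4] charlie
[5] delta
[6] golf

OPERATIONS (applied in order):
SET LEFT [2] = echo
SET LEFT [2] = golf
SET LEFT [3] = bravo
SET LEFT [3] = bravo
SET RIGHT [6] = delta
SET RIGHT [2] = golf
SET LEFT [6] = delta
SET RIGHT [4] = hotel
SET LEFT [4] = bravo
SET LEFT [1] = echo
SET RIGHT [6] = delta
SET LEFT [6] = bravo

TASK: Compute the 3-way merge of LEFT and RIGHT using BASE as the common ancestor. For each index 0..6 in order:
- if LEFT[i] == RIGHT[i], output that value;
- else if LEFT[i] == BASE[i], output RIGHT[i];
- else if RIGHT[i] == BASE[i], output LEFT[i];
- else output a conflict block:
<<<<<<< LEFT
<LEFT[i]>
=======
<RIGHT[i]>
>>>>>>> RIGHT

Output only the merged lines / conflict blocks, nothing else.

Answer: delta
echo
golf
bravo
<<<<<<< LEFT
bravo
=======
hotel
>>>>>>> RIGHT
delta
<<<<<<< LEFT
bravo
=======
delta
>>>>>>> RIGHT

Derivation:
Final LEFT:  [delta, echo, golf, bravo, bravo, delta, bravo]
Final RIGHT: [delta, hotel, golf, bravo, hotel, delta, delta]
i=0: L=delta R=delta -> agree -> delta
i=1: L=echo, R=hotel=BASE -> take LEFT -> echo
i=2: L=golf R=golf -> agree -> golf
i=3: L=bravo R=bravo -> agree -> bravo
i=4: BASE=charlie L=bravo R=hotel all differ -> CONFLICT
i=5: L=delta R=delta -> agree -> delta
i=6: BASE=golf L=bravo R=delta all differ -> CONFLICT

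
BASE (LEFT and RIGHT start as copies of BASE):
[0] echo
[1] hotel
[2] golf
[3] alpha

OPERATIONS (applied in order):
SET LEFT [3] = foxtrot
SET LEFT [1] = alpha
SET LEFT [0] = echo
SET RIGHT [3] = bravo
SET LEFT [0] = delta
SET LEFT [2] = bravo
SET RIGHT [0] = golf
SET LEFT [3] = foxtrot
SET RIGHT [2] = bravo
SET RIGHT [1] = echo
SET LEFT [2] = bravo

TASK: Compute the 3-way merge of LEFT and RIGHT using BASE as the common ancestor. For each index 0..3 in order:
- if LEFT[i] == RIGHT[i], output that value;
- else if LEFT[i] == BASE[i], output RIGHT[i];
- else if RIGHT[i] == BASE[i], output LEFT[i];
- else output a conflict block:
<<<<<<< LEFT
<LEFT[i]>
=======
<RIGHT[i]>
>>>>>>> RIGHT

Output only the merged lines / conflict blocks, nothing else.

Answer: <<<<<<< LEFT
delta
=======
golf
>>>>>>> RIGHT
<<<<<<< LEFT
alpha
=======
echo
>>>>>>> RIGHT
bravo
<<<<<<< LEFT
foxtrot
=======
bravo
>>>>>>> RIGHT

Derivation:
Final LEFT:  [delta, alpha, bravo, foxtrot]
Final RIGHT: [golf, echo, bravo, bravo]
i=0: BASE=echo L=delta R=golf all differ -> CONFLICT
i=1: BASE=hotel L=alpha R=echo all differ -> CONFLICT
i=2: L=bravo R=bravo -> agree -> bravo
i=3: BASE=alpha L=foxtrot R=bravo all differ -> CONFLICT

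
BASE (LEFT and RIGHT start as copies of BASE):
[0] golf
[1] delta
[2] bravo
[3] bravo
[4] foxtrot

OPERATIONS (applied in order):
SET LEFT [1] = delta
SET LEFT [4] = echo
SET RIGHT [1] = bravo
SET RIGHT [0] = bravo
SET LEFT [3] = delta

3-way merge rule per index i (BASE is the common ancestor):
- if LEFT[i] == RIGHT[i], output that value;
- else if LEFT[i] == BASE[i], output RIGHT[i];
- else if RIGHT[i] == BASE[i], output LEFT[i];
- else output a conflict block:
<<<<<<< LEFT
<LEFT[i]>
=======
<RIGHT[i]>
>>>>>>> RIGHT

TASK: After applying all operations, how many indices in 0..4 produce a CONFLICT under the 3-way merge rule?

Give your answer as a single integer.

Final LEFT:  [golf, delta, bravo, delta, echo]
Final RIGHT: [bravo, bravo, bravo, bravo, foxtrot]
i=0: L=golf=BASE, R=bravo -> take RIGHT -> bravo
i=1: L=delta=BASE, R=bravo -> take RIGHT -> bravo
i=2: L=bravo R=bravo -> agree -> bravo
i=3: L=delta, R=bravo=BASE -> take LEFT -> delta
i=4: L=echo, R=foxtrot=BASE -> take LEFT -> echo
Conflict count: 0

Answer: 0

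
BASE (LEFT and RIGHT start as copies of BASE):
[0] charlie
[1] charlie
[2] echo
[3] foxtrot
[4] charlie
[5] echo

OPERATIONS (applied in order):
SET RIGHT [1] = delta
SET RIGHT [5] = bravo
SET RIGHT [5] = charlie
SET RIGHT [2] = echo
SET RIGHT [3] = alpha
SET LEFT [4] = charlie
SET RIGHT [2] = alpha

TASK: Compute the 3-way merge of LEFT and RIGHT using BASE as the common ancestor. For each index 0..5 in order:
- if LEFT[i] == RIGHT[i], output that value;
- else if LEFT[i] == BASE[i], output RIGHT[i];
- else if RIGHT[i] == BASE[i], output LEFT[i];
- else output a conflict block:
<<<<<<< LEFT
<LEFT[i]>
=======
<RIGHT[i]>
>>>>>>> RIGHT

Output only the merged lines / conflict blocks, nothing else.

Final LEFT:  [charlie, charlie, echo, foxtrot, charlie, echo]
Final RIGHT: [charlie, delta, alpha, alpha, charlie, charlie]
i=0: L=charlie R=charlie -> agree -> charlie
i=1: L=charlie=BASE, R=delta -> take RIGHT -> delta
i=2: L=echo=BASE, R=alpha -> take RIGHT -> alpha
i=3: L=foxtrot=BASE, R=alpha -> take RIGHT -> alpha
i=4: L=charlie R=charlie -> agree -> charlie
i=5: L=echo=BASE, R=charlie -> take RIGHT -> charlie

Answer: charlie
delta
alpha
alpha
charlie
charlie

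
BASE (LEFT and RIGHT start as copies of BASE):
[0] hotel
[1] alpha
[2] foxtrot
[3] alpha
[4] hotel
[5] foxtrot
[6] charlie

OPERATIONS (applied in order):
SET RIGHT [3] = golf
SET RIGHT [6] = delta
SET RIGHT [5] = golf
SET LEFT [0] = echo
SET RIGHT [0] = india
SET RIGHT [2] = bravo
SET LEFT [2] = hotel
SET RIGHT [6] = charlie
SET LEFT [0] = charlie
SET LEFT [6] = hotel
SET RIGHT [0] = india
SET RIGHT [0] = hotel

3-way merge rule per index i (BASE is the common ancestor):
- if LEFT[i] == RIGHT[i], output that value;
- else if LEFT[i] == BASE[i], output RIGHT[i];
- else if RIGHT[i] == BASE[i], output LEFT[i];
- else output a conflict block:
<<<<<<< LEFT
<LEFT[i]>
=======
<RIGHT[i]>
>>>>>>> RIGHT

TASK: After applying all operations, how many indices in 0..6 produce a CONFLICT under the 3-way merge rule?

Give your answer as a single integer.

Final LEFT:  [charlie, alpha, hotel, alpha, hotel, foxtrot, hotel]
Final RIGHT: [hotel, alpha, bravo, golf, hotel, golf, charlie]
i=0: L=charlie, R=hotel=BASE -> take LEFT -> charlie
i=1: L=alpha R=alpha -> agree -> alpha
i=2: BASE=foxtrot L=hotel R=bravo all differ -> CONFLICT
i=3: L=alpha=BASE, R=golf -> take RIGHT -> golf
i=4: L=hotel R=hotel -> agree -> hotel
i=5: L=foxtrot=BASE, R=golf -> take RIGHT -> golf
i=6: L=hotel, R=charlie=BASE -> take LEFT -> hotel
Conflict count: 1

Answer: 1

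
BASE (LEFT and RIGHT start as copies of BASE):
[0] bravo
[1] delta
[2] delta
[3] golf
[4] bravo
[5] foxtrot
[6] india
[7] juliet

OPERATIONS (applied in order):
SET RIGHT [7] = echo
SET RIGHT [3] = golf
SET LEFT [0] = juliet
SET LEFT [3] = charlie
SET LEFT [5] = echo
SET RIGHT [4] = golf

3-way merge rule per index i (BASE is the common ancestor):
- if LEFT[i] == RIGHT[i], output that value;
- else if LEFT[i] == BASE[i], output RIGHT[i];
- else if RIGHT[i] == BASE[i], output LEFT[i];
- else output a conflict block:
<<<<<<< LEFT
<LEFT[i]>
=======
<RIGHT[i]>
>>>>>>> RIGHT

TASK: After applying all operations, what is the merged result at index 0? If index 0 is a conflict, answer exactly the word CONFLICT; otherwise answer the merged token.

Final LEFT:  [juliet, delta, delta, charlie, bravo, echo, india, juliet]
Final RIGHT: [bravo, delta, delta, golf, golf, foxtrot, india, echo]
i=0: L=juliet, R=bravo=BASE -> take LEFT -> juliet
i=1: L=delta R=delta -> agree -> delta
i=2: L=delta R=delta -> agree -> delta
i=3: L=charlie, R=golf=BASE -> take LEFT -> charlie
i=4: L=bravo=BASE, R=golf -> take RIGHT -> golf
i=5: L=echo, R=foxtrot=BASE -> take LEFT -> echo
i=6: L=india R=india -> agree -> india
i=7: L=juliet=BASE, R=echo -> take RIGHT -> echo
Index 0 -> juliet

Answer: juliet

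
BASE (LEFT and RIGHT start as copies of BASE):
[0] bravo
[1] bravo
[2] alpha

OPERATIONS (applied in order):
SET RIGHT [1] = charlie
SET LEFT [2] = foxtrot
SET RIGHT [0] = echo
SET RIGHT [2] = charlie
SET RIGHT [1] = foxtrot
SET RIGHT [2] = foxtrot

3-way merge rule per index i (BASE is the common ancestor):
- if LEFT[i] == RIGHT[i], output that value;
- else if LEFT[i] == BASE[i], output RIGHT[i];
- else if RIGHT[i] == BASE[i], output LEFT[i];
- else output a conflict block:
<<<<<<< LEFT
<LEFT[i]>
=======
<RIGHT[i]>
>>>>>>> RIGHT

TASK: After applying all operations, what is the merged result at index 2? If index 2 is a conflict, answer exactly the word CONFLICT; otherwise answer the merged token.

Answer: foxtrot

Derivation:
Final LEFT:  [bravo, bravo, foxtrot]
Final RIGHT: [echo, foxtrot, foxtrot]
i=0: L=bravo=BASE, R=echo -> take RIGHT -> echo
i=1: L=bravo=BASE, R=foxtrot -> take RIGHT -> foxtrot
i=2: L=foxtrot R=foxtrot -> agree -> foxtrot
Index 2 -> foxtrot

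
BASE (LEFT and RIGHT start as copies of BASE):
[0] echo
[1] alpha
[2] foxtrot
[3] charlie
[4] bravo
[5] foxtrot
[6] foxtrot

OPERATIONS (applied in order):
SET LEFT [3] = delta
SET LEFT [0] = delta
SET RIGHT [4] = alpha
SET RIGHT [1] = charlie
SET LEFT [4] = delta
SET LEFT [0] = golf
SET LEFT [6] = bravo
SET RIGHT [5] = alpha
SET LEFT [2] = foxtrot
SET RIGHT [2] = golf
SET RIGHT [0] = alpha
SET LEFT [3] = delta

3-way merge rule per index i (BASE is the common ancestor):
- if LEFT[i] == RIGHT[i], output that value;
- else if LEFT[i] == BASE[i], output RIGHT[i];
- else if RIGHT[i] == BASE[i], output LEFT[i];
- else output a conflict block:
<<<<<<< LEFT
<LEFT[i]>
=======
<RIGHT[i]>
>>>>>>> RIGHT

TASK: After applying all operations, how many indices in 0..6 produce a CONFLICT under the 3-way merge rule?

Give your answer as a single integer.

Final LEFT:  [golf, alpha, foxtrot, delta, delta, foxtrot, bravo]
Final RIGHT: [alpha, charlie, golf, charlie, alpha, alpha, foxtrot]
i=0: BASE=echo L=golf R=alpha all differ -> CONFLICT
i=1: L=alpha=BASE, R=charlie -> take RIGHT -> charlie
i=2: L=foxtrot=BASE, R=golf -> take RIGHT -> golf
i=3: L=delta, R=charlie=BASE -> take LEFT -> delta
i=4: BASE=bravo L=delta R=alpha all differ -> CONFLICT
i=5: L=foxtrot=BASE, R=alpha -> take RIGHT -> alpha
i=6: L=bravo, R=foxtrot=BASE -> take LEFT -> bravo
Conflict count: 2

Answer: 2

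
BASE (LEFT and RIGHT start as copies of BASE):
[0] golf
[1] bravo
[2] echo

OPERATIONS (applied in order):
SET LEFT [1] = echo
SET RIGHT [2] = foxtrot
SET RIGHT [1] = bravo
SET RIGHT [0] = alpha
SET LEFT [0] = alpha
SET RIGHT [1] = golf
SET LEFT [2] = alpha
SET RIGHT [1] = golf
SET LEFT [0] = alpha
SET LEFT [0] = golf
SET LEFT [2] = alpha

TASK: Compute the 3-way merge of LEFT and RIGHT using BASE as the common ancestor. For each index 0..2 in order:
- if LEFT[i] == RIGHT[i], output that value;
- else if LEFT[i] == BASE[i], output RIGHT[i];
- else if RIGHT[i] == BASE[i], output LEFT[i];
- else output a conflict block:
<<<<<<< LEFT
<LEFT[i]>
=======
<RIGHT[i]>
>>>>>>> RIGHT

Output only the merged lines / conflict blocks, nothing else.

Answer: alpha
<<<<<<< LEFT
echo
=======
golf
>>>>>>> RIGHT
<<<<<<< LEFT
alpha
=======
foxtrot
>>>>>>> RIGHT

Derivation:
Final LEFT:  [golf, echo, alpha]
Final RIGHT: [alpha, golf, foxtrot]
i=0: L=golf=BASE, R=alpha -> take RIGHT -> alpha
i=1: BASE=bravo L=echo R=golf all differ -> CONFLICT
i=2: BASE=echo L=alpha R=foxtrot all differ -> CONFLICT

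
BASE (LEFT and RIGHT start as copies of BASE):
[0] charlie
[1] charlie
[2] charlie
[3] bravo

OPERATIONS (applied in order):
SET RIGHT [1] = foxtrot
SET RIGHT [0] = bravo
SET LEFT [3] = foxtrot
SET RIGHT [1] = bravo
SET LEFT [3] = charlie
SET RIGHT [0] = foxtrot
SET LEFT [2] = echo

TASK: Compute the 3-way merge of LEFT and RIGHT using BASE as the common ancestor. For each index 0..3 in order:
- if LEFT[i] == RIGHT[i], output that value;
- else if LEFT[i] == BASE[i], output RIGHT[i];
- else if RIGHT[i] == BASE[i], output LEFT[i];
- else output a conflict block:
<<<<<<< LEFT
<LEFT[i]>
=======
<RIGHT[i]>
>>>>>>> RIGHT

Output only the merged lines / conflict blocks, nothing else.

Answer: foxtrot
bravo
echo
charlie

Derivation:
Final LEFT:  [charlie, charlie, echo, charlie]
Final RIGHT: [foxtrot, bravo, charlie, bravo]
i=0: L=charlie=BASE, R=foxtrot -> take RIGHT -> foxtrot
i=1: L=charlie=BASE, R=bravo -> take RIGHT -> bravo
i=2: L=echo, R=charlie=BASE -> take LEFT -> echo
i=3: L=charlie, R=bravo=BASE -> take LEFT -> charlie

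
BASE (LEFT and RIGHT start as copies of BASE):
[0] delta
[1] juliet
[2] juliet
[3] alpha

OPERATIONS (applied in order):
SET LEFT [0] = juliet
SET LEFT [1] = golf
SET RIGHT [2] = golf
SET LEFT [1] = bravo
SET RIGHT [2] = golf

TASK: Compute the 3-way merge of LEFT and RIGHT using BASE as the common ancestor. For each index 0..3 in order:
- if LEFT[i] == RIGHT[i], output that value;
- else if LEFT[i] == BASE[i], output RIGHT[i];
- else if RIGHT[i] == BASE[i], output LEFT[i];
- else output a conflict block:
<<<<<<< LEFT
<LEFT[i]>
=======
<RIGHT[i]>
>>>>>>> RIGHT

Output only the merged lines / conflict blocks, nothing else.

Final LEFT:  [juliet, bravo, juliet, alpha]
Final RIGHT: [delta, juliet, golf, alpha]
i=0: L=juliet, R=delta=BASE -> take LEFT -> juliet
i=1: L=bravo, R=juliet=BASE -> take LEFT -> bravo
i=2: L=juliet=BASE, R=golf -> take RIGHT -> golf
i=3: L=alpha R=alpha -> agree -> alpha

Answer: juliet
bravo
golf
alpha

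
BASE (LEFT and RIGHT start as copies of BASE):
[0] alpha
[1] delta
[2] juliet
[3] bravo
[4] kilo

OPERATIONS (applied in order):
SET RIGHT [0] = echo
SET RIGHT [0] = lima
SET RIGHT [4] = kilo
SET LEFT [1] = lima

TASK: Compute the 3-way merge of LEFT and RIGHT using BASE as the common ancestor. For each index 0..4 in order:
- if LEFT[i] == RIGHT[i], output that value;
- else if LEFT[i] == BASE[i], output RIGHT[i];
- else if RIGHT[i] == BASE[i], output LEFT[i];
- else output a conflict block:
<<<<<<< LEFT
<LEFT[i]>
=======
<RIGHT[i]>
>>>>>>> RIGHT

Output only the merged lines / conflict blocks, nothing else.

Answer: lima
lima
juliet
bravo
kilo

Derivation:
Final LEFT:  [alpha, lima, juliet, bravo, kilo]
Final RIGHT: [lima, delta, juliet, bravo, kilo]
i=0: L=alpha=BASE, R=lima -> take RIGHT -> lima
i=1: L=lima, R=delta=BASE -> take LEFT -> lima
i=2: L=juliet R=juliet -> agree -> juliet
i=3: L=bravo R=bravo -> agree -> bravo
i=4: L=kilo R=kilo -> agree -> kilo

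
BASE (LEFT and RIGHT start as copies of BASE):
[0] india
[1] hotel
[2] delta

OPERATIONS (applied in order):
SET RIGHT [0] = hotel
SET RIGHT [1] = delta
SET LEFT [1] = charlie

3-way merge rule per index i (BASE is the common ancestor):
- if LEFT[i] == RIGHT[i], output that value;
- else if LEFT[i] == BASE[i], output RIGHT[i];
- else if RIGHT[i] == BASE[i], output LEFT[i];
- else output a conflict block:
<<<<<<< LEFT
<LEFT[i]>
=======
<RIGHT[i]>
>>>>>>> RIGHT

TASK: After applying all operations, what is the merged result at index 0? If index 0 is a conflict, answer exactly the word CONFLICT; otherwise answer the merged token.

Final LEFT:  [india, charlie, delta]
Final RIGHT: [hotel, delta, delta]
i=0: L=india=BASE, R=hotel -> take RIGHT -> hotel
i=1: BASE=hotel L=charlie R=delta all differ -> CONFLICT
i=2: L=delta R=delta -> agree -> delta
Index 0 -> hotel

Answer: hotel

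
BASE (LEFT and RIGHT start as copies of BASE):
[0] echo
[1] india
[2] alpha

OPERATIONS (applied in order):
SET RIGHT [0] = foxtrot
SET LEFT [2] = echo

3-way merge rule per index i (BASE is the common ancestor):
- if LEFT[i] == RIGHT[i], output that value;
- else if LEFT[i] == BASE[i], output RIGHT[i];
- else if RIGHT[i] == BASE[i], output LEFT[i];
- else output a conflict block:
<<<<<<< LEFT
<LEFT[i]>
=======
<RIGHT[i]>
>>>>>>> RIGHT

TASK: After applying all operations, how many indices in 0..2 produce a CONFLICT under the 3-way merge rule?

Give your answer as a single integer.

Final LEFT:  [echo, india, echo]
Final RIGHT: [foxtrot, india, alpha]
i=0: L=echo=BASE, R=foxtrot -> take RIGHT -> foxtrot
i=1: L=india R=india -> agree -> india
i=2: L=echo, R=alpha=BASE -> take LEFT -> echo
Conflict count: 0

Answer: 0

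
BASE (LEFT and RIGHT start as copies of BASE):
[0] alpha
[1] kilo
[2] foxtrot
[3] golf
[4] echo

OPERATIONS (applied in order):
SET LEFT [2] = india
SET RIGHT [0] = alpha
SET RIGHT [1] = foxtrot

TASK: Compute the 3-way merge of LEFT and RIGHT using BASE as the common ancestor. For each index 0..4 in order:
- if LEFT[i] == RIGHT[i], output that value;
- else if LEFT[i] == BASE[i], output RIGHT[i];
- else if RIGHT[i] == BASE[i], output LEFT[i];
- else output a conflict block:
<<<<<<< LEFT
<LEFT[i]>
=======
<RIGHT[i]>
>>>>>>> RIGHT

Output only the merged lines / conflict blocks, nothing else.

Answer: alpha
foxtrot
india
golf
echo

Derivation:
Final LEFT:  [alpha, kilo, india, golf, echo]
Final RIGHT: [alpha, foxtrot, foxtrot, golf, echo]
i=0: L=alpha R=alpha -> agree -> alpha
i=1: L=kilo=BASE, R=foxtrot -> take RIGHT -> foxtrot
i=2: L=india, R=foxtrot=BASE -> take LEFT -> india
i=3: L=golf R=golf -> agree -> golf
i=4: L=echo R=echo -> agree -> echo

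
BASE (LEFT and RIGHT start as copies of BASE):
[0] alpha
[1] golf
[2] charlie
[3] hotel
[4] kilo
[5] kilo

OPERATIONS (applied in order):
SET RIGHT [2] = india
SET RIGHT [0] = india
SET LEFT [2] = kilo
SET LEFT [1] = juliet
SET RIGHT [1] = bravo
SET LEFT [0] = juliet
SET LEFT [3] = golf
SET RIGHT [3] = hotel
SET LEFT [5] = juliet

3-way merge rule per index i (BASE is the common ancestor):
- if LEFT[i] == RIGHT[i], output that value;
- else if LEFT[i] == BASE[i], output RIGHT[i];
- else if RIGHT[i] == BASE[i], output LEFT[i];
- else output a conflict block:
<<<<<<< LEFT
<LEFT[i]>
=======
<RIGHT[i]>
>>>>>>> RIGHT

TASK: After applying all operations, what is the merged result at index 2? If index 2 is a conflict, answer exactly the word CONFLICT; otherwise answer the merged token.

Final LEFT:  [juliet, juliet, kilo, golf, kilo, juliet]
Final RIGHT: [india, bravo, india, hotel, kilo, kilo]
i=0: BASE=alpha L=juliet R=india all differ -> CONFLICT
i=1: BASE=golf L=juliet R=bravo all differ -> CONFLICT
i=2: BASE=charlie L=kilo R=india all differ -> CONFLICT
i=3: L=golf, R=hotel=BASE -> take LEFT -> golf
i=4: L=kilo R=kilo -> agree -> kilo
i=5: L=juliet, R=kilo=BASE -> take LEFT -> juliet
Index 2 -> CONFLICT

Answer: CONFLICT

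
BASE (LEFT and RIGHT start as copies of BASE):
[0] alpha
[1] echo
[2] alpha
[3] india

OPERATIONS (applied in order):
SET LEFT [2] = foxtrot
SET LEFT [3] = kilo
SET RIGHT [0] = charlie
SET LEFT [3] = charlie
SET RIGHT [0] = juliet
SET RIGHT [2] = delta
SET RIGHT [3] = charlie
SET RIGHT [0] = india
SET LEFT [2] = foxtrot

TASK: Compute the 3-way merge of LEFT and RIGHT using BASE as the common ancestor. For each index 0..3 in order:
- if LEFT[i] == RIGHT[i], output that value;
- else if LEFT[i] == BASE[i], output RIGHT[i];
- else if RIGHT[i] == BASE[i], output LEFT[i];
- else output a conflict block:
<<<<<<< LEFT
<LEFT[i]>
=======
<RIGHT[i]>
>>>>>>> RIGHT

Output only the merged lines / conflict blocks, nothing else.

Answer: india
echo
<<<<<<< LEFT
foxtrot
=======
delta
>>>>>>> RIGHT
charlie

Derivation:
Final LEFT:  [alpha, echo, foxtrot, charlie]
Final RIGHT: [india, echo, delta, charlie]
i=0: L=alpha=BASE, R=india -> take RIGHT -> india
i=1: L=echo R=echo -> agree -> echo
i=2: BASE=alpha L=foxtrot R=delta all differ -> CONFLICT
i=3: L=charlie R=charlie -> agree -> charlie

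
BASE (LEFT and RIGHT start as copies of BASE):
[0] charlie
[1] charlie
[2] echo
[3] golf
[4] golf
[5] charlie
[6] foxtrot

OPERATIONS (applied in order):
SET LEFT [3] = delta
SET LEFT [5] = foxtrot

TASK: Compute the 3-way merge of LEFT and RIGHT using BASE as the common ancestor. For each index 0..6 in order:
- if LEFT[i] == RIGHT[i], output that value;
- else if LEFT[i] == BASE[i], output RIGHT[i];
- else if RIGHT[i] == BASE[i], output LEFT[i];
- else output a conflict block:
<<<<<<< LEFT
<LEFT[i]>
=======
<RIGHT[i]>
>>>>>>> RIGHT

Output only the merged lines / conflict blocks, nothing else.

Answer: charlie
charlie
echo
delta
golf
foxtrot
foxtrot

Derivation:
Final LEFT:  [charlie, charlie, echo, delta, golf, foxtrot, foxtrot]
Final RIGHT: [charlie, charlie, echo, golf, golf, charlie, foxtrot]
i=0: L=charlie R=charlie -> agree -> charlie
i=1: L=charlie R=charlie -> agree -> charlie
i=2: L=echo R=echo -> agree -> echo
i=3: L=delta, R=golf=BASE -> take LEFT -> delta
i=4: L=golf R=golf -> agree -> golf
i=5: L=foxtrot, R=charlie=BASE -> take LEFT -> foxtrot
i=6: L=foxtrot R=foxtrot -> agree -> foxtrot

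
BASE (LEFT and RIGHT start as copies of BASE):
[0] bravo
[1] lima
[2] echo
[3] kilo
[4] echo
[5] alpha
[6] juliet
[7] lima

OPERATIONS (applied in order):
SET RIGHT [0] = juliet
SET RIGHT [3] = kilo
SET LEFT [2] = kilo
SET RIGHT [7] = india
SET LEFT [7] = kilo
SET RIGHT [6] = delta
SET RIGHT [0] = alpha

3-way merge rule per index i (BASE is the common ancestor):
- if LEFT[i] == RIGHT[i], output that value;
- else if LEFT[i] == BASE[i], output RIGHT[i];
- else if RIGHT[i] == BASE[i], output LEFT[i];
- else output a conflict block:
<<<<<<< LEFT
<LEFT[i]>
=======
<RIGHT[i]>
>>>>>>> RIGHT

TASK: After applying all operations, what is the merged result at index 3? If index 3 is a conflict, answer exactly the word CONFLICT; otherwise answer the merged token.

Answer: kilo

Derivation:
Final LEFT:  [bravo, lima, kilo, kilo, echo, alpha, juliet, kilo]
Final RIGHT: [alpha, lima, echo, kilo, echo, alpha, delta, india]
i=0: L=bravo=BASE, R=alpha -> take RIGHT -> alpha
i=1: L=lima R=lima -> agree -> lima
i=2: L=kilo, R=echo=BASE -> take LEFT -> kilo
i=3: L=kilo R=kilo -> agree -> kilo
i=4: L=echo R=echo -> agree -> echo
i=5: L=alpha R=alpha -> agree -> alpha
i=6: L=juliet=BASE, R=delta -> take RIGHT -> delta
i=7: BASE=lima L=kilo R=india all differ -> CONFLICT
Index 3 -> kilo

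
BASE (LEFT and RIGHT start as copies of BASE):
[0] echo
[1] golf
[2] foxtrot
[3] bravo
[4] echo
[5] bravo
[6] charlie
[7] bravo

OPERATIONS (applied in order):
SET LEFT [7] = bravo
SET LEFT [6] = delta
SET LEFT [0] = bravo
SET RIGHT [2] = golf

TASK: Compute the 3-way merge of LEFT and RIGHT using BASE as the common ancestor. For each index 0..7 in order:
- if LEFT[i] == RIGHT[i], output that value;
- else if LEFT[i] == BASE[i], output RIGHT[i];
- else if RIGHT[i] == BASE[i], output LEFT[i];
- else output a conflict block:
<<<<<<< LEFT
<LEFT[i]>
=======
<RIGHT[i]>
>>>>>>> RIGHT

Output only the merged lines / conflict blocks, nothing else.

Answer: bravo
golf
golf
bravo
echo
bravo
delta
bravo

Derivation:
Final LEFT:  [bravo, golf, foxtrot, bravo, echo, bravo, delta, bravo]
Final RIGHT: [echo, golf, golf, bravo, echo, bravo, charlie, bravo]
i=0: L=bravo, R=echo=BASE -> take LEFT -> bravo
i=1: L=golf R=golf -> agree -> golf
i=2: L=foxtrot=BASE, R=golf -> take RIGHT -> golf
i=3: L=bravo R=bravo -> agree -> bravo
i=4: L=echo R=echo -> agree -> echo
i=5: L=bravo R=bravo -> agree -> bravo
i=6: L=delta, R=charlie=BASE -> take LEFT -> delta
i=7: L=bravo R=bravo -> agree -> bravo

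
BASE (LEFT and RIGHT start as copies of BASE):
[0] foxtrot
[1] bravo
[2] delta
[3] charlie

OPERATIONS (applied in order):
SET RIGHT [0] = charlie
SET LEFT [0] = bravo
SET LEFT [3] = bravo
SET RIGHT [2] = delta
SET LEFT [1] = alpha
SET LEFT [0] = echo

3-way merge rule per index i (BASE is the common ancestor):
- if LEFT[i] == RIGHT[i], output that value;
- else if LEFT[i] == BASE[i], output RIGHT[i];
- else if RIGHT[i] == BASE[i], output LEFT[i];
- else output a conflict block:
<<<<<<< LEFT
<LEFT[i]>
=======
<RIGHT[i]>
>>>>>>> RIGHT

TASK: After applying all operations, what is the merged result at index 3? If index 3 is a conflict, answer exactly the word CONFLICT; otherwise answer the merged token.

Answer: bravo

Derivation:
Final LEFT:  [echo, alpha, delta, bravo]
Final RIGHT: [charlie, bravo, delta, charlie]
i=0: BASE=foxtrot L=echo R=charlie all differ -> CONFLICT
i=1: L=alpha, R=bravo=BASE -> take LEFT -> alpha
i=2: L=delta R=delta -> agree -> delta
i=3: L=bravo, R=charlie=BASE -> take LEFT -> bravo
Index 3 -> bravo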